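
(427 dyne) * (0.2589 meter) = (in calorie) 0.0002642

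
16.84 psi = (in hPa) 1161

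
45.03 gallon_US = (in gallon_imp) 37.5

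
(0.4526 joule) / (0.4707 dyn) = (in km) 96.15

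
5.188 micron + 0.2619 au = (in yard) 4.285e+10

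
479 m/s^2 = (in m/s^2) 479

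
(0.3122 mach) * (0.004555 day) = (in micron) 4.184e+10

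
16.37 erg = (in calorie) 3.913e-07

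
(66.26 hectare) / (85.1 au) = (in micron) 0.05205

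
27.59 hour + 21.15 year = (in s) 6.671e+08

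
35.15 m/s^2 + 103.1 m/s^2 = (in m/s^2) 138.2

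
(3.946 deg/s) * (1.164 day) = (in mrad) 6.926e+06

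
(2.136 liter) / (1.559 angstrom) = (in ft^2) 1.475e+08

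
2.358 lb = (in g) 1070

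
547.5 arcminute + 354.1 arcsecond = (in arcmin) 553.4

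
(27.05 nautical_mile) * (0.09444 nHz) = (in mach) 1.389e-08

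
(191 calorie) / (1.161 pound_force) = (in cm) 1.547e+04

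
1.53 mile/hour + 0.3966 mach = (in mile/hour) 303.6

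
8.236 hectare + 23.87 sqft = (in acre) 20.35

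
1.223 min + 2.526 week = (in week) 2.526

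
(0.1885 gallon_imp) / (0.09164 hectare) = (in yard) 1.023e-06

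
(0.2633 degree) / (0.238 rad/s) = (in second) 0.01931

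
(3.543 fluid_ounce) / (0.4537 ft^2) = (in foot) 0.008156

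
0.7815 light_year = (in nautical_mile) 3.992e+12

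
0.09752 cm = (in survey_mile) 6.06e-07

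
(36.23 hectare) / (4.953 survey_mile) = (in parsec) 1.473e-15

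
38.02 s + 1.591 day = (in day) 1.591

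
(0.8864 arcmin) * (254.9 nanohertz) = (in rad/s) 6.572e-11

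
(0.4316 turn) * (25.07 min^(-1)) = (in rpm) 10.82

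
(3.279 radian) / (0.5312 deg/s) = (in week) 0.0005848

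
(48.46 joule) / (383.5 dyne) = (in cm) 1.264e+06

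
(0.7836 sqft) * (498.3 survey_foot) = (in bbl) 69.55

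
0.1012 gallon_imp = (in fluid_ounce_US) 15.56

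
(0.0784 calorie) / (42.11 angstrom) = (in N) 7.79e+07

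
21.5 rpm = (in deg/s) 129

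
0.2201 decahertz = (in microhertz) 2.201e+06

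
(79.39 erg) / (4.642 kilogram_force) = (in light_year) 1.843e-23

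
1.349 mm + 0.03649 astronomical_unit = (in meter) 5.459e+09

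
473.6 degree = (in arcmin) 2.842e+04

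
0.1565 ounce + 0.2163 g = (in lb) 0.01026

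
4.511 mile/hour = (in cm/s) 201.7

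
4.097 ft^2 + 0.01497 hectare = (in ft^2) 1615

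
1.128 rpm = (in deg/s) 6.768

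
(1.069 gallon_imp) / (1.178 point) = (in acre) 0.00289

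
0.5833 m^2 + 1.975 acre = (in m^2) 7993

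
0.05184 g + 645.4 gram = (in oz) 22.77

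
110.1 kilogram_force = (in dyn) 1.08e+08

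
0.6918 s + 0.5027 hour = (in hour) 0.5029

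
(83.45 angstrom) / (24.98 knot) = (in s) 6.494e-10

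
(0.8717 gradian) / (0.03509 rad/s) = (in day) 4.516e-06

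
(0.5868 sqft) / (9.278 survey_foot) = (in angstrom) 1.928e+08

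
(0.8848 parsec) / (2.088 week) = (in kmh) 7.783e+10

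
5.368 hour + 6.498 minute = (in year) 0.0006251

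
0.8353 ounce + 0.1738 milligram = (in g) 23.68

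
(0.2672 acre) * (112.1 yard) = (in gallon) 2.928e+07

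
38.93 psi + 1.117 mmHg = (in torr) 2014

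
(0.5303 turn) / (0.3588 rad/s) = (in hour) 0.00258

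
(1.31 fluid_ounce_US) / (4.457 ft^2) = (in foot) 0.000307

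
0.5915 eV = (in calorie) 2.265e-20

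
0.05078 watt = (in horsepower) 6.81e-05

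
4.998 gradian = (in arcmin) 269.9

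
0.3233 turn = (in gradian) 129.3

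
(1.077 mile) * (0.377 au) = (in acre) 2.416e+10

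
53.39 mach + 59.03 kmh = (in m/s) 1.82e+04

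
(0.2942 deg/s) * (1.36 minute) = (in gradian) 26.67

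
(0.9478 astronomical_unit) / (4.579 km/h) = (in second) 1.115e+11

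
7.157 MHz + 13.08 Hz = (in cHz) 7.157e+08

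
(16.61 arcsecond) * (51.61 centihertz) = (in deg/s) 0.002381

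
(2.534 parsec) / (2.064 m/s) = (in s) 3.788e+16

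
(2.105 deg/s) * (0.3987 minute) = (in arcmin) 3021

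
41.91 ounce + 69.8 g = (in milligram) 1.258e+06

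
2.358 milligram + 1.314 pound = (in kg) 0.596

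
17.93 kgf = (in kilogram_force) 17.93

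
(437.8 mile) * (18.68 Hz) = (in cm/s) 1.316e+09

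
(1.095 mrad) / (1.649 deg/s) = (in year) 1.206e-09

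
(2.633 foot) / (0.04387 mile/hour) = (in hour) 0.01137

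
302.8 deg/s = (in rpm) 50.47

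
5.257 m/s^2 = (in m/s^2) 5.257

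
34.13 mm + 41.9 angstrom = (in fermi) 3.413e+13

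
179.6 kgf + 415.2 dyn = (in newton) 1761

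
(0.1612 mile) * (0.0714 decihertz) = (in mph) 4.143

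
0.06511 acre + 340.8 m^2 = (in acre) 0.1493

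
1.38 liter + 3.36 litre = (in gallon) 1.252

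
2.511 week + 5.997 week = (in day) 59.56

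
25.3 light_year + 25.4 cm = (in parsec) 7.757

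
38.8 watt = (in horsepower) 0.05203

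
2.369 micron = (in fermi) 2.369e+09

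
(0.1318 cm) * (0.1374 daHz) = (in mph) 0.004051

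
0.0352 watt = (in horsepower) 4.72e-05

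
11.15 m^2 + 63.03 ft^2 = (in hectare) 0.001701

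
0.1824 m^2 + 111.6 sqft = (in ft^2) 113.6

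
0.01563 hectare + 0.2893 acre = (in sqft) 1.428e+04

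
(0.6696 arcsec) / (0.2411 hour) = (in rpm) 3.572e-08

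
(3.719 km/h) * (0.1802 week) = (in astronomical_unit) 7.526e-07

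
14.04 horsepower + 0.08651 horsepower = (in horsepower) 14.13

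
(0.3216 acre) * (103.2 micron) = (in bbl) 0.8448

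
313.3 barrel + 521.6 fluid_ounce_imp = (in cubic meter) 49.83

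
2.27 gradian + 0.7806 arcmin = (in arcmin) 123.4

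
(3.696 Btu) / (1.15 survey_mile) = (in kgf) 0.2149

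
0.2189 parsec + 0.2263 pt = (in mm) 6.755e+18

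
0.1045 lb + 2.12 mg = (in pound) 0.1045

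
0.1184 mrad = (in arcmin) 0.407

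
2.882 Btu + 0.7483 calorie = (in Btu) 2.885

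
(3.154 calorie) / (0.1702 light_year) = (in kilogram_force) 8.357e-16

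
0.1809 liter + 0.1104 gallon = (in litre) 0.5988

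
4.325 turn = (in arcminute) 9.342e+04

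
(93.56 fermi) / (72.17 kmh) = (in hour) 1.296e-18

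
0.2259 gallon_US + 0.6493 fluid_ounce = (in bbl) 0.005499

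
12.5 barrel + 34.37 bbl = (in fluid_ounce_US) 2.52e+05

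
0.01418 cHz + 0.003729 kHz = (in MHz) 3.729e-06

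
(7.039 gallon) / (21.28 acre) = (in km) 3.094e-10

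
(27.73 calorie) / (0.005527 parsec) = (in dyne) 6.803e-08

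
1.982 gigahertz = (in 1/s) 1.982e+09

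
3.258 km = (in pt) 9.235e+06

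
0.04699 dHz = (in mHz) 4.699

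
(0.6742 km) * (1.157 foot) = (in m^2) 237.8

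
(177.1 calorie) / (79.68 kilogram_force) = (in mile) 0.0005892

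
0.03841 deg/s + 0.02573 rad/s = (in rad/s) 0.0264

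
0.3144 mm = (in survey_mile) 1.954e-07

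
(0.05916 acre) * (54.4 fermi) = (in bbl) 8.192e-11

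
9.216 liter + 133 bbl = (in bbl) 133.1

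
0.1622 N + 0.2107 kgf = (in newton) 2.228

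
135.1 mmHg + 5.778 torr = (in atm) 0.1854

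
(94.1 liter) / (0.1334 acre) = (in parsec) 5.649e-21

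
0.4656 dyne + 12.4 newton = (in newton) 12.4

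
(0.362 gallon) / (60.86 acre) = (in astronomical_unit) 3.719e-20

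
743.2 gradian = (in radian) 11.67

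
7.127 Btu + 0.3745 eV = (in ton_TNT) 1.797e-06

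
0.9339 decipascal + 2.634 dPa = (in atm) 3.521e-06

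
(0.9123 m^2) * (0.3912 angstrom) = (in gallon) 9.428e-09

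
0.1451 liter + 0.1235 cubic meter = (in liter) 123.6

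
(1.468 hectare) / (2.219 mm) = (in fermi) 6.616e+21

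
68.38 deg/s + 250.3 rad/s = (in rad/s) 251.5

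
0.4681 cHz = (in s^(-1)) 0.004681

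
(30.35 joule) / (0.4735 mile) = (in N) 0.03983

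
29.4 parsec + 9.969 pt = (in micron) 9.072e+23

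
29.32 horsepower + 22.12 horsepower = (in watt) 3.836e+04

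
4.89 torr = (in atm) 0.006434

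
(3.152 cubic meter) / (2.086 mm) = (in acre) 0.3734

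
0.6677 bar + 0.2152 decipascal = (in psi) 9.684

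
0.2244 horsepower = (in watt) 167.3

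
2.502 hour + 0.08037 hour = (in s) 9297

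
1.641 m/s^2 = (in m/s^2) 1.641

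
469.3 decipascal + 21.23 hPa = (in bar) 0.0217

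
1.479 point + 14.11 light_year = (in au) 8.923e+05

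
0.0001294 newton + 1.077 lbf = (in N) 4.791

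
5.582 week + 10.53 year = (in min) 5.591e+06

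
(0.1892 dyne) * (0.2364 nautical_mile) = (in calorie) 0.000198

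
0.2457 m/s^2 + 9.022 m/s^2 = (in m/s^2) 9.268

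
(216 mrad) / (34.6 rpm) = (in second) 0.05961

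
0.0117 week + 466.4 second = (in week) 0.01247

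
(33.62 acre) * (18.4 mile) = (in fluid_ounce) 1.362e+14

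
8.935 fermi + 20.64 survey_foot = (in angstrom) 6.291e+10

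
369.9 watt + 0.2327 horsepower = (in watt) 543.4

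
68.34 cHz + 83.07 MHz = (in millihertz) 8.307e+10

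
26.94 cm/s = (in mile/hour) 0.6026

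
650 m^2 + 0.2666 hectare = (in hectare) 0.3316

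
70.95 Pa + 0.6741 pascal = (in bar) 0.0007162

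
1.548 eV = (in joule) 2.48e-19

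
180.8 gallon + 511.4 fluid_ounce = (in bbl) 4.4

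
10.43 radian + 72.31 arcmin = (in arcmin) 3.593e+04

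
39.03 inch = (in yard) 1.084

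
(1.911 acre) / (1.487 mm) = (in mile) 3232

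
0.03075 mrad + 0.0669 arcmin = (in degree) 0.002877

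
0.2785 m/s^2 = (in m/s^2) 0.2785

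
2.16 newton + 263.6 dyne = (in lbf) 0.4862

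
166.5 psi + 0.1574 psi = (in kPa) 1149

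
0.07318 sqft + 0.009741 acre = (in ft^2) 424.4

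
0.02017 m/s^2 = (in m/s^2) 0.02017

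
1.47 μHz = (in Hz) 1.47e-06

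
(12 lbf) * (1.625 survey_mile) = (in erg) 1.396e+12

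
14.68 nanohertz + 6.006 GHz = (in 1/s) 6.006e+09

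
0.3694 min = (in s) 22.16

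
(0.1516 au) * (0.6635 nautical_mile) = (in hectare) 2.787e+09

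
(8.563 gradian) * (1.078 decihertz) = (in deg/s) 0.8308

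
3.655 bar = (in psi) 53.01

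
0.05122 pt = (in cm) 0.001807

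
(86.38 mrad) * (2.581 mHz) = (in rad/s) 0.0002229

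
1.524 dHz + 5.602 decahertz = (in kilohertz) 0.05617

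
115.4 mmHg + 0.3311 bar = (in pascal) 4.85e+04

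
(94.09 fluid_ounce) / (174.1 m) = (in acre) 3.949e-09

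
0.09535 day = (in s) 8238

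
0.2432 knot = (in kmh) 0.4504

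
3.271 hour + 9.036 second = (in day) 0.1364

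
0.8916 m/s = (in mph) 1.994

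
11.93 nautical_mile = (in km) 22.09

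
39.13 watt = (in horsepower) 0.05247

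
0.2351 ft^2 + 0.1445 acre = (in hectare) 0.05848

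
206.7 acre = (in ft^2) 9.004e+06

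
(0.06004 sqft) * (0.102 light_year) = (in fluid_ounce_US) 1.82e+17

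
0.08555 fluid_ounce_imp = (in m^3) 2.431e-06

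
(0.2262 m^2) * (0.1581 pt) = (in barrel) 7.935e-05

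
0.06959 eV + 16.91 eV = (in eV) 16.98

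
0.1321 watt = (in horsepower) 0.0001771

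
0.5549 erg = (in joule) 5.549e-08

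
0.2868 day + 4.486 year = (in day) 1638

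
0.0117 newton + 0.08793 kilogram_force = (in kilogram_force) 0.08912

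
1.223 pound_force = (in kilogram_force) 0.5547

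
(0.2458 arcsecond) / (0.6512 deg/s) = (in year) 3.325e-12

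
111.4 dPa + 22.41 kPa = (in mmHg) 168.2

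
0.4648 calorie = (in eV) 1.214e+19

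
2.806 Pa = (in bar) 2.806e-05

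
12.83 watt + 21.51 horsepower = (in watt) 1.605e+04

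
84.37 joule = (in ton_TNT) 2.016e-08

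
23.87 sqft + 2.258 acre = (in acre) 2.259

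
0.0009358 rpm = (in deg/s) 0.005615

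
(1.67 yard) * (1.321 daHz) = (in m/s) 20.17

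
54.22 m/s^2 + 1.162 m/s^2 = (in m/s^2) 55.38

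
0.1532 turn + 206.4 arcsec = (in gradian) 61.34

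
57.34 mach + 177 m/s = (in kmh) 7.092e+04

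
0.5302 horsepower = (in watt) 395.4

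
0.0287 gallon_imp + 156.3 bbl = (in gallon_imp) 5466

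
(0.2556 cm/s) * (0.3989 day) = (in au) 5.889e-10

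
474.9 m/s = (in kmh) 1710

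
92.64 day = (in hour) 2223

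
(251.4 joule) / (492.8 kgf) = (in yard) 0.05689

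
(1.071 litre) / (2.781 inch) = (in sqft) 0.1632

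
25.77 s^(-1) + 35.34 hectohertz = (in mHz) 3.56e+06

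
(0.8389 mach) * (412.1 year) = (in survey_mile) 2.307e+09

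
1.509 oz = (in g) 42.78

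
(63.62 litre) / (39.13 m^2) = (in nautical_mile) 8.779e-07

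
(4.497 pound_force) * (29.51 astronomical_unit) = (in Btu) 8.37e+10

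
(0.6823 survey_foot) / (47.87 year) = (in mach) 4.046e-13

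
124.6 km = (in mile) 77.42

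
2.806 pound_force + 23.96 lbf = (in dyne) 1.191e+07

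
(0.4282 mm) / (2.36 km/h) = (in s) 0.0006532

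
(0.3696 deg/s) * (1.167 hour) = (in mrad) 2.71e+04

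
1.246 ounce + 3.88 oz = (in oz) 5.126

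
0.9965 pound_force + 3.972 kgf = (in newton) 43.38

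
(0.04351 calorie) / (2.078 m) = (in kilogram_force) 0.008933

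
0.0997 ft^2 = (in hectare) 9.262e-07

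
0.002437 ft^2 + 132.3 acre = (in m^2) 5.354e+05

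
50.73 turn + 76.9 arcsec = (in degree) 1.826e+04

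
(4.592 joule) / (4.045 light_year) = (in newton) 1.2e-16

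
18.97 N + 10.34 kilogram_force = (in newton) 120.4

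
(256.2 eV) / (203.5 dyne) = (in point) 5.718e-11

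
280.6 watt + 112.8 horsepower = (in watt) 8.44e+04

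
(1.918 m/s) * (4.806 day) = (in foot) 2.613e+06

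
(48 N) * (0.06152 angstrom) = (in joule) 2.953e-10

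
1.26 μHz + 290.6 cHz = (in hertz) 2.906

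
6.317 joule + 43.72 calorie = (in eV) 1.181e+21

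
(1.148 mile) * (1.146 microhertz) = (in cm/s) 0.2117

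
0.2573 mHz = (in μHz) 257.3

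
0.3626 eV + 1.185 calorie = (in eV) 3.095e+19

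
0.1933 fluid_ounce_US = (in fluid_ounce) 0.1933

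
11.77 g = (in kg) 0.01177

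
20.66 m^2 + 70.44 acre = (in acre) 70.45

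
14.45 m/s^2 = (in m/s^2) 14.45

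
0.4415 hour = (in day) 0.0184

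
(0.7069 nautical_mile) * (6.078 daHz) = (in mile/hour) 1.78e+05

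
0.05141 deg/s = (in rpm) 0.008568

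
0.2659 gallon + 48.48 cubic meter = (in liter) 4.848e+04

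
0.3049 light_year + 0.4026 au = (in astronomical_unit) 1.928e+04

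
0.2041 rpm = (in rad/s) 0.02137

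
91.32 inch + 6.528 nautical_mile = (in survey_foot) 3.967e+04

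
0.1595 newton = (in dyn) 1.595e+04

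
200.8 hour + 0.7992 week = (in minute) 2.01e+04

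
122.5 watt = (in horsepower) 0.1643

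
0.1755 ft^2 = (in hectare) 1.63e-06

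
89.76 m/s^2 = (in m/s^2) 89.76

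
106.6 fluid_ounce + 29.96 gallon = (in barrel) 0.7332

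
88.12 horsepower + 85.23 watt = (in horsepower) 88.23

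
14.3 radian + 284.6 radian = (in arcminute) 1.028e+06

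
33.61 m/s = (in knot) 65.33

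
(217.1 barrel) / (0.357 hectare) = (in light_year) 1.022e-18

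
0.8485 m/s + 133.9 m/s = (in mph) 301.4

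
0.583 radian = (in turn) 0.09279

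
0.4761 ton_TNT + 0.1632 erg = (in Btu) 1.888e+06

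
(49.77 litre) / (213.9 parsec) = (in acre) 1.863e-24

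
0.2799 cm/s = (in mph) 0.006261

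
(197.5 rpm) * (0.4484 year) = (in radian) 2.925e+08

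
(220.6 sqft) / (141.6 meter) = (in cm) 14.47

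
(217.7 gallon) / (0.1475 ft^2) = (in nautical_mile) 0.03247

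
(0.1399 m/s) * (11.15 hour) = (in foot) 1.842e+04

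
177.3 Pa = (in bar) 0.001773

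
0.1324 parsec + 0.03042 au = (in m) 4.085e+15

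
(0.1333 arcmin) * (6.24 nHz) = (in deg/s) 1.386e-11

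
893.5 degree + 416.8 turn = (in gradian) 1.677e+05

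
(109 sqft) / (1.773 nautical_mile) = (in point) 8.742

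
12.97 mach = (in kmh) 1.59e+04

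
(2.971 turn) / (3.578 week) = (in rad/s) 8.626e-06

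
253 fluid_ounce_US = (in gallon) 1.977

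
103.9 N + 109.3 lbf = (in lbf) 132.7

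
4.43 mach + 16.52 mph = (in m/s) 1516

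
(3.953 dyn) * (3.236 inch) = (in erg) 32.49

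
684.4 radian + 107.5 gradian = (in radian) 686.1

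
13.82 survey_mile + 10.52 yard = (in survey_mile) 13.83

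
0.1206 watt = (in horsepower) 0.0001617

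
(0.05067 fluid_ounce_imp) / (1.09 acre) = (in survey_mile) 2.028e-13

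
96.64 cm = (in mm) 966.4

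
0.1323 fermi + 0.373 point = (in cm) 0.01316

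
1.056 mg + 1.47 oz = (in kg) 0.04167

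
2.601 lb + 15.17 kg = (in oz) 576.7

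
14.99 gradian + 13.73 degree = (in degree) 27.22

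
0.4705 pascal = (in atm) 4.643e-06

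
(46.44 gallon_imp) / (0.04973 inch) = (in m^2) 167.1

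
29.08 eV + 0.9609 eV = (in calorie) 1.15e-18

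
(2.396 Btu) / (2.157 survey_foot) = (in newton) 3845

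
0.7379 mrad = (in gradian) 0.04698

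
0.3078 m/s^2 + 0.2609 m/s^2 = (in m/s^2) 0.5687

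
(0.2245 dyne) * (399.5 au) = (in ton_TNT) 0.03207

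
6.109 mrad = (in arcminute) 21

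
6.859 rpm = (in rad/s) 0.7183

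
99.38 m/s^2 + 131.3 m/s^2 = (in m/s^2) 230.7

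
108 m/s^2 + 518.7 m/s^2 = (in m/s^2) 626.7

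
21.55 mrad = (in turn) 0.00343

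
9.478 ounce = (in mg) 2.687e+05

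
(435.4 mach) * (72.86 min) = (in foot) 2.126e+09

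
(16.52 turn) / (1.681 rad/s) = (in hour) 0.01715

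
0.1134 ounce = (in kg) 0.003215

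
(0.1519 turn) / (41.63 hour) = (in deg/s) 0.0003649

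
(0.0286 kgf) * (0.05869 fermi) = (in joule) 1.646e-17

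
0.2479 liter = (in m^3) 0.0002479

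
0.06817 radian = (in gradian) 4.34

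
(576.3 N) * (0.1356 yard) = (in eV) 4.46e+20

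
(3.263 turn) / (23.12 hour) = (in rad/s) 0.0002463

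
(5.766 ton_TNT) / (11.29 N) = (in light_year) 2.259e-07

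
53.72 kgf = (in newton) 526.8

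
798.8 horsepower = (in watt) 5.957e+05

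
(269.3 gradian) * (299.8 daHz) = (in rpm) 1.211e+05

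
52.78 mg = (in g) 0.05278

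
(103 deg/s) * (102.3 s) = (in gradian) 1.171e+04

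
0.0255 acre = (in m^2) 103.2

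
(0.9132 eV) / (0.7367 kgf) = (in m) 2.025e-20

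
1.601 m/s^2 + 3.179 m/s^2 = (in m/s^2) 4.78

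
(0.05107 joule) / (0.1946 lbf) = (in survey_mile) 3.666e-05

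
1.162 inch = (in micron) 2.951e+04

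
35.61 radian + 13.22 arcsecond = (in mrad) 3.561e+04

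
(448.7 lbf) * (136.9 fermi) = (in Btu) 2.59e-13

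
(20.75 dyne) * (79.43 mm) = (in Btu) 1.562e-08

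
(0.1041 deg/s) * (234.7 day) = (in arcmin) 1.267e+08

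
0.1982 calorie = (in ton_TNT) 1.982e-10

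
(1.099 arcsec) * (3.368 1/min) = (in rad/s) 2.991e-07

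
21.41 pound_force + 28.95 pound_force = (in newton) 224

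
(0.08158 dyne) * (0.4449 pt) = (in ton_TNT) 3.06e-20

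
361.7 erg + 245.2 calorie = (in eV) 6.403e+21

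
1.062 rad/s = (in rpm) 10.14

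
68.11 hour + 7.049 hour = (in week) 0.4474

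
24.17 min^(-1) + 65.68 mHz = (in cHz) 46.85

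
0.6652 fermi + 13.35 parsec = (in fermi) 4.119e+32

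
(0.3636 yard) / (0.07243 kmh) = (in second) 16.53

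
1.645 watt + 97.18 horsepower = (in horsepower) 97.18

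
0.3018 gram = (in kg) 0.0003018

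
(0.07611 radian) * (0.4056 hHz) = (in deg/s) 176.9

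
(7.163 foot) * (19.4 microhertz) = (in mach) 1.244e-07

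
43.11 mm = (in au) 2.882e-13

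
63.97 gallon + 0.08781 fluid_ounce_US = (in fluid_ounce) 8188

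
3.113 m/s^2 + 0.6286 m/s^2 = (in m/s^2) 3.742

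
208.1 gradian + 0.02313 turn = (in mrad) 3414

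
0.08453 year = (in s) 2.666e+06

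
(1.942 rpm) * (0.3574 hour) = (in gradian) 1.666e+04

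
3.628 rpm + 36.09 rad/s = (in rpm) 348.3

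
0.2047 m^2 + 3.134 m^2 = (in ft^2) 35.94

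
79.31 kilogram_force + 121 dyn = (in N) 777.8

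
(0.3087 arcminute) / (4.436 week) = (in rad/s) 3.347e-11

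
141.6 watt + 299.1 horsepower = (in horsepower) 299.3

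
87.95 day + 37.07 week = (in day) 347.4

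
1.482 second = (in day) 1.715e-05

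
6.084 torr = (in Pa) 811.1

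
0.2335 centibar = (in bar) 0.002335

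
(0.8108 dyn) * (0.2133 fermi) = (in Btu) 1.639e-24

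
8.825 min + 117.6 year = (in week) 6132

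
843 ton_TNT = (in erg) 3.527e+19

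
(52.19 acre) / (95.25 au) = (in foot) 4.863e-08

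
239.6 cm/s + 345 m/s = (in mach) 1.02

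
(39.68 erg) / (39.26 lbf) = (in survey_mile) 1.412e-11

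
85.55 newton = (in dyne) 8.555e+06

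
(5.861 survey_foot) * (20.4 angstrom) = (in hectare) 3.644e-13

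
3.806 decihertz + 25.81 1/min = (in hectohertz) 0.008108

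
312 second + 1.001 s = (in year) 9.925e-06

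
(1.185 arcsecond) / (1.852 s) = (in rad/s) 3.102e-06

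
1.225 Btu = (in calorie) 308.9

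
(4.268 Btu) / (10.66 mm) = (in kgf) 4.307e+04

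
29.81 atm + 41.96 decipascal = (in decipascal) 3.021e+07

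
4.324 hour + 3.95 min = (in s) 1.58e+04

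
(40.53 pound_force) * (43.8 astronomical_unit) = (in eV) 7.373e+33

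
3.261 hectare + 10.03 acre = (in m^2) 7.32e+04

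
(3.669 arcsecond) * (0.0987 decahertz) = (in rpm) 0.0001677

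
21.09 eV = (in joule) 3.379e-18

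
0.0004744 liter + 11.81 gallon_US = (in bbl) 0.2812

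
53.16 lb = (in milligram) 2.411e+07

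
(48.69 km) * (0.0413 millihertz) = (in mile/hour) 4.498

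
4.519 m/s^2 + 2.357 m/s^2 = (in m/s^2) 6.876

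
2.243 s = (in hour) 0.0006231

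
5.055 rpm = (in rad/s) 0.5294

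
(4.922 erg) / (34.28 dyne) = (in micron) 1436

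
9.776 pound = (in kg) 4.434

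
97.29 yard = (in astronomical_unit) 5.947e-10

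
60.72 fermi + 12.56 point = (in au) 2.962e-14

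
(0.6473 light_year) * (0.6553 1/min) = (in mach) 1.964e+11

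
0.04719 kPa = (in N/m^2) 47.19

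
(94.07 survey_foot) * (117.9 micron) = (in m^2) 0.00338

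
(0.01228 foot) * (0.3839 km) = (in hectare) 0.0001437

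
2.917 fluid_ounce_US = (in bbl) 0.0005426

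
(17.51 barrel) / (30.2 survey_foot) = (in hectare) 3.024e-05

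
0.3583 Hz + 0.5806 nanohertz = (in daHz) 0.03583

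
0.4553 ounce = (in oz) 0.4553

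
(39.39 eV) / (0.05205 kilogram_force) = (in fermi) 0.01236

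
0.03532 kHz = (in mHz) 3.532e+04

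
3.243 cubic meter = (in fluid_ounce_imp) 1.141e+05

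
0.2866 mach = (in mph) 218.3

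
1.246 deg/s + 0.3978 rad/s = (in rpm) 4.006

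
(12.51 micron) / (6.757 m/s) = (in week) 3.061e-12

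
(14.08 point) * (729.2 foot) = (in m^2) 1.104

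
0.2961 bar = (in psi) 4.295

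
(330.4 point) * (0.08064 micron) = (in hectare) 9.399e-13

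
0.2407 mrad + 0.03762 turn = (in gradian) 15.06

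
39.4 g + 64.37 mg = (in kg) 0.03946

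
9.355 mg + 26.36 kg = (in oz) 929.8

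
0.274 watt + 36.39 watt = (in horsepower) 0.04917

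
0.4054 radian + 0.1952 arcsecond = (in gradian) 25.81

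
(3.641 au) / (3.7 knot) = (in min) 4.769e+09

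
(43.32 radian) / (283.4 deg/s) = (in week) 1.448e-05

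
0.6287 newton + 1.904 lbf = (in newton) 9.098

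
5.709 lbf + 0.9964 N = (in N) 26.39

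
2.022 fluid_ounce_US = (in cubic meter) 5.98e-05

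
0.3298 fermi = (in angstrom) 3.298e-06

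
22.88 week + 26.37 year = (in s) 8.454e+08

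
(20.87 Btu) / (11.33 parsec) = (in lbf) 1.416e-14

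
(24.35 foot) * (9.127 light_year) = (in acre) 1.584e+14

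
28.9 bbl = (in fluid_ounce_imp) 1.617e+05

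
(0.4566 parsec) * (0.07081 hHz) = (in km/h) 3.592e+17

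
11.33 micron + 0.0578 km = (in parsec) 1.873e-15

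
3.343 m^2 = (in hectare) 0.0003343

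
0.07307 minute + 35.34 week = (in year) 0.6778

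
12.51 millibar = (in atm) 0.01235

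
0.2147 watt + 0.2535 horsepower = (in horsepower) 0.2538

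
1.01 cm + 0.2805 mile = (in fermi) 4.514e+17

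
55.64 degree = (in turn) 0.1546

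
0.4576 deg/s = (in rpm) 0.07627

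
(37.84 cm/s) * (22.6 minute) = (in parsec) 1.663e-14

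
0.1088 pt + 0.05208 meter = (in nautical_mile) 2.814e-05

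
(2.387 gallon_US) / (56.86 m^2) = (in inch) 0.006256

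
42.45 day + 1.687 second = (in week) 6.064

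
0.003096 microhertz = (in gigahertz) 3.096e-18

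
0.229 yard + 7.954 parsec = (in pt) 6.957e+20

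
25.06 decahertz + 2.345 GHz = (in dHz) 2.345e+10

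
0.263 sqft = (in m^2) 0.02443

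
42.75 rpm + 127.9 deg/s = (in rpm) 64.07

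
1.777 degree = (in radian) 0.03101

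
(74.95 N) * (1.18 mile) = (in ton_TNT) 3.402e-05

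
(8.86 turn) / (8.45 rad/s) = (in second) 6.588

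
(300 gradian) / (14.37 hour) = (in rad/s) 9.109e-05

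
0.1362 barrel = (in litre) 21.65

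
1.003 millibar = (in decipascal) 1003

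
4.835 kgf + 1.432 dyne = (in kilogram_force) 4.835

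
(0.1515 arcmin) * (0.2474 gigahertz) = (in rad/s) 1.09e+04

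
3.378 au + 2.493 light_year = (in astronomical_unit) 1.577e+05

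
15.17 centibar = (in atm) 0.1497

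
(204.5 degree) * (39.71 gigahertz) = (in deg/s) 8.121e+12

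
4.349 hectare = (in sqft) 4.681e+05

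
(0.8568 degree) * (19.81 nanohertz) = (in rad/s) 2.962e-10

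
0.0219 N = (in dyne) 2190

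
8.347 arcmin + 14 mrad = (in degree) 0.9413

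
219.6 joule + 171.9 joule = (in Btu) 0.3711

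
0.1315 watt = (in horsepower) 0.0001763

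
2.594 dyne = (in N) 2.594e-05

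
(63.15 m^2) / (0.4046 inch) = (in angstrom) 6.145e+13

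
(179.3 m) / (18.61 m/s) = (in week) 1.593e-05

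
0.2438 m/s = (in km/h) 0.8777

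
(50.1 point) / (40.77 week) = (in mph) 1.603e-09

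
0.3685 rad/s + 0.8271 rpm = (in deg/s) 26.08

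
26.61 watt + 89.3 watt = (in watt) 115.9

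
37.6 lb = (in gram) 1.706e+04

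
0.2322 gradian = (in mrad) 3.647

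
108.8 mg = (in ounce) 0.003838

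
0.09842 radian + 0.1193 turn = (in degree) 48.59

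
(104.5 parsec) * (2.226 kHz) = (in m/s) 7.178e+21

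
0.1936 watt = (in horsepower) 0.0002596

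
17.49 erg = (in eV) 1.092e+13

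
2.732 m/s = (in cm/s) 273.2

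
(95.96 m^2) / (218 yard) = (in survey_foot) 1.579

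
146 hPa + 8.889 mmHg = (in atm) 0.1558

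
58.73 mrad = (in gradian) 3.739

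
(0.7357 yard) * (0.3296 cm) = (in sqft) 0.02387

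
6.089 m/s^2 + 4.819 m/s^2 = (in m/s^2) 10.91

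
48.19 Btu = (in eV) 3.173e+23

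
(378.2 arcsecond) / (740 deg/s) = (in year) 4.502e-12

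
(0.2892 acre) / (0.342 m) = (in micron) 3.422e+09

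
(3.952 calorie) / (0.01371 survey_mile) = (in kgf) 0.07642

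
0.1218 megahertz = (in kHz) 121.8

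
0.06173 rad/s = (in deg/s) 3.537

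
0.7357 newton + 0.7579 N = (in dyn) 1.494e+05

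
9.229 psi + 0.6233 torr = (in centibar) 63.71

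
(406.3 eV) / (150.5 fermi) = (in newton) 0.0004325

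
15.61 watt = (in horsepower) 0.02093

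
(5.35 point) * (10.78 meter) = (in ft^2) 0.219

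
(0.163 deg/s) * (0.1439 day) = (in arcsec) 7.296e+06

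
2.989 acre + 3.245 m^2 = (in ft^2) 1.302e+05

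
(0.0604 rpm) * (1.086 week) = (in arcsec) 8.569e+08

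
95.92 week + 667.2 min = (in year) 1.841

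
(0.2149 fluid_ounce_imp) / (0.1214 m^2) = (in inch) 0.00198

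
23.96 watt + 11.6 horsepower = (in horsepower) 11.63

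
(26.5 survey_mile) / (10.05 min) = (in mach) 0.2077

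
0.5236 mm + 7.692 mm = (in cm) 0.8216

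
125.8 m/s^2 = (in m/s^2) 125.8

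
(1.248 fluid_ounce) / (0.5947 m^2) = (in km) 6.206e-08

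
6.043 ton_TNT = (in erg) 2.528e+17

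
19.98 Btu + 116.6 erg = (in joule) 2.108e+04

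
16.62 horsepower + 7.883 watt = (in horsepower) 16.63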